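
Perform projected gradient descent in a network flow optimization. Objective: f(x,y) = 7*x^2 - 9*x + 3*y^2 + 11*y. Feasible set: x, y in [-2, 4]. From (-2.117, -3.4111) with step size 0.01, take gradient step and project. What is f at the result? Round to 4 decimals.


Step 1: Compute gradient at (-2.117, -3.4111).
grad_x = 2*7*-2.117 - 9 = -38.638
grad_y = 2*3*-3.4111 + 11 = -9.4666
Step 2: Gradient step.
x_raw = -2.117 - 0.01*-38.638 = -1.7306
y_raw = -3.4111 - 0.01*-9.4666 = -3.3164
Step 3: Project onto [-2, 4].
x_proj = clip(-1.7306) = -1.7306
y_proj = clip(-3.3164) = -2.0
Step 4: Evaluate f.
f(-1.7306, -2.0) = 26.5409


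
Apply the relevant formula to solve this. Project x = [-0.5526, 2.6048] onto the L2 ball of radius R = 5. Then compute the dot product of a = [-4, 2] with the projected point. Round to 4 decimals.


Step 1: Compute ||x|| (intermediates to 6 decimals).
||x|| = sqrt((-0.5526)^2 + 2.6048^2) = 2.662771
Step 2: Project.
Since ||x|| <= R, proj = x (no scaling needed).
proj(x) = [-0.5526, 2.6048]
Step 3: Dot product.
a^T * proj(x) = -4*(-0.5526) + 2*2.6048 = 7.42


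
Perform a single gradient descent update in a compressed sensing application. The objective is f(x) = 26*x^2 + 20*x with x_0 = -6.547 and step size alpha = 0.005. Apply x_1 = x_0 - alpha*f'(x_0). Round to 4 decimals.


We compute the gradient at x_0 and apply the update.
f'(x) = 52*x + 20
f'(-6.547) = 52*-6.547 + 20 = -320.444
x_1 = -6.547 - 0.005*-320.444 = -4.9448


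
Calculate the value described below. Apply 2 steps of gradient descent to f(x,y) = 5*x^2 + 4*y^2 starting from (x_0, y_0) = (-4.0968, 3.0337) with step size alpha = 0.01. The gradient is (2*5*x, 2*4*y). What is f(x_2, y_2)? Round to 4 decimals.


Gradient descent on f(x,y) = 5*x^2 + 4*y^2.
Starting point: (-4.0968, 3.0337), alpha = 0.01
Step 1: grad_x = 2*5*-4.0968 = -40.968, grad_y = 2*4*3.0337 = 24.2696
  x_1 = -4.0968 - 0.01*-40.968 = -3.6871
  y_1 = 3.0337 - 0.01*24.2696 = 2.791
Step 2: grad_x = 2*5*-3.6871 = -36.8712, grad_y = 2*4*2.791 = 22.328
  x_2 = -3.6871 - 0.01*-36.8712 = -3.3184
  y_2 = 2.791 - 0.01*22.328 = 2.5677
f(-3.3184, 2.5677) = 5*(-3.3184)^2 + 4*2.5677^2 = 81.432


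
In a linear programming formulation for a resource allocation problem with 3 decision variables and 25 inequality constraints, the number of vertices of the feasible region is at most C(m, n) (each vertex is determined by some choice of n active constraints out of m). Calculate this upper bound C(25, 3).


Each vertex corresponds to some choice of n active constraints out of m, so the number of vertices is at most C(m, n) = m! / (n!(m-n)!).
m = 25, n = 3
Numerator: 25 * 24 * 23
Denominator: 3! = 6
C(25, 3) = 2300


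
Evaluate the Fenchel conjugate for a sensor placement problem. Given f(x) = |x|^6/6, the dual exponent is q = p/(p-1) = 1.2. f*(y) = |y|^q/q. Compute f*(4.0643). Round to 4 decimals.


The conjugate exponent q satisfies 1/p + 1/q = 1.
p = 6, so q = 6/(6 - 1) = 1.2
|y|^q = 4.0643^1.2 = 5.38
f*(4.0643) = 5.38 / 1.2 = 4.4833


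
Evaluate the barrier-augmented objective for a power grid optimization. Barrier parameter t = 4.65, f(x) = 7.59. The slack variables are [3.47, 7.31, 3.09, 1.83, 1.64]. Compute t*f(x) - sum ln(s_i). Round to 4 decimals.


Step 1: Compute log-barrier.
ln values: [1.2442, 1.9892, 1.1282, 0.6043, 0.4947]
phi = -(1.2442 + 1.9892 + 1.1282 + 0.6043 + 0.4947) = -5.4606
Step 2: Compute augmented objective.
t*f(x) = 4.65*7.59 = 35.2935
Total = 35.2935 - 5.4606 = 29.8329


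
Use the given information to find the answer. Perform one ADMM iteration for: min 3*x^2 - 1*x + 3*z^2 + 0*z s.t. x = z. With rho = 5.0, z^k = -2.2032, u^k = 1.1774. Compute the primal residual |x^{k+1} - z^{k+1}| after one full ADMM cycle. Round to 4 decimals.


ADMM iteration with rho = 5.0, z^k = -2.2032, u^k = 1.1774
Step 1: x-update.
Minimize 3*x^2 - 1*x + (5.0/2)*(x + 2.2032 + 1.1774)^2
FOC: (2*3 + 5.0)*x = 1 + 5.0*(-2.2032 - 1.1774)
x^{k+1} = -1.4457
Step 2: z-update.
Minimize 3*z^2 + 0*z + (5.0/2)*(-1.4457 - z + 1.1774)^2
FOC: (2*3 + 5.0)*z = 0 + 5.0*(-1.4457 + 1.1774)
z^{k+1} = -0.122
Step 3: u-update.
u^{k+1} = 1.1774 - 1.4457 + 0.122 = -0.1464
Step 4: Primal residual = |-1.4457 + 0.122| = 1.3238


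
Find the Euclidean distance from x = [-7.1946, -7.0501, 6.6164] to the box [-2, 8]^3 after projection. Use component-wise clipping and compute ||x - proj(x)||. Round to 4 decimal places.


Project each component onto [-2, 8].
clip(-7.1946) = -2.0, clip(-7.0501) = -2.0, clip(6.6164) = 6.6164
Projection = [-2.0, -2.0, 6.6164]
Squared diffs: [26.9839, 25.5035, 0.0]
Distance = sqrt(52.4874) = 7.2448


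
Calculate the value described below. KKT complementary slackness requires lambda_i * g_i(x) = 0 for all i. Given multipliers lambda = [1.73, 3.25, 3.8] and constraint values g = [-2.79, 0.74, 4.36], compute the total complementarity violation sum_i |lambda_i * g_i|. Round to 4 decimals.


KKT complementary slackness check:
lambda_1 * g_1 = 1.73 * -2.79 = -4.8267
lambda_2 * g_2 = 3.25 * 0.74 = 2.405
lambda_3 * g_3 = 3.8 * 4.36 = 16.568
Total violation = 4.8267 + 2.405 + 16.568 = 23.7997


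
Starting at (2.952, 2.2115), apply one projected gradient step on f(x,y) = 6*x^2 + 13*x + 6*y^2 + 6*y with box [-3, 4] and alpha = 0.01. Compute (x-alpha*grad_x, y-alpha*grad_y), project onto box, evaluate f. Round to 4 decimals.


Step 1: Compute gradient at (2.952, 2.2115).
grad_x = 2*6*2.952 + 13 = 48.424
grad_y = 2*6*2.2115 + 6 = 32.538
Step 2: Gradient step.
x_raw = 2.952 - 0.01*48.424 = 2.4678
y_raw = 2.2115 - 0.01*32.538 = 1.8861
Step 3: Project onto [-3, 4].
x_proj = clip(2.4678) = 2.4678
y_proj = clip(1.8861) = 1.8861
Step 4: Evaluate f.
f(2.4678, 1.8861) = 101.2813


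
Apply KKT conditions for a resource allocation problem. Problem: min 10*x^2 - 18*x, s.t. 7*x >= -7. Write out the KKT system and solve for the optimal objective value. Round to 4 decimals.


Step 1: Try lambda = 0 (constraint inactive).
Stationarity: 2*10*x - 18 = 0
x* = 18/(2*10) = 0.9
Check constraint: 7*0.9 = 6.3 >= -7 -- satisfied.
Step 2: Compute optimal value.
f(x*) = 10*0.9^2 - 18*0.9 = -8.1


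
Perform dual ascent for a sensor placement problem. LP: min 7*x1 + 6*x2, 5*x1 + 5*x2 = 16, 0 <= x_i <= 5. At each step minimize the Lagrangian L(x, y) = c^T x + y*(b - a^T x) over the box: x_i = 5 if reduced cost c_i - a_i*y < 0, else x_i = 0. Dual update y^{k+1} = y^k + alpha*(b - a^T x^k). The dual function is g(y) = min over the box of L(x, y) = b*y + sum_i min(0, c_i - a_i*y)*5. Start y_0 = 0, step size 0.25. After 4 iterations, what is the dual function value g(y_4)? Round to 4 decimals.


Dual ascent for LP: min 7*x1 + 6*x2, 5*x1 + 5*x2 = 16, 0 <= x_i <= 5
Step 1: y^k = 0.0, reduced costs: (7.0, 6.0)
  x^k = (0.0, 0.0), subgradient = b - a^T x = 16.0
  y^{k+1} = 0.0 + 0.25*16.0 = 4.0
Step 2: y^k = 4.0, reduced costs: (-13.0, -14.0)
  x^k = (5.0, 5.0), subgradient = b - a^T x = -34.0
  y^{k+1} = 4.0 + 0.25*-34.0 = -4.5
Step 3: y^k = -4.5, reduced costs: (29.5, 28.5)
  x^k = (0.0, 0.0), subgradient = b - a^T x = 16.0
  y^{k+1} = -4.5 + 0.25*16.0 = -0.5
Step 4: y^k = -0.5, reduced costs: (9.5, 8.5)
  x^k = (0.0, 0.0), subgradient = b - a^T x = 16.0
  y^{k+1} = -0.5 + 0.25*16.0 = 3.5
Dual objective at y_4 = 3.5: reduced costs (-10.5, -11.5), box minimizer x = (5.0, 5.0)
g(y_4) = b*y + (c1 - a1*y)*x1 + (c2 - a2*y)*x2 = 16*3.5 + (-10.5)*5.0 + (-11.5)*5.0 = 56.0 - 52.5 - 57.5 = -54.0


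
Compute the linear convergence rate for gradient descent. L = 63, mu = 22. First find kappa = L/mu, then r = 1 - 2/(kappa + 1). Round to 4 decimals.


Step 1: Compute the condition number.
kappa = L/mu = 63/22 = 2.8636
Step 2: Compute the convergence rate.
r = 1 - 2/(kappa + 1) = 1 - 2*mu/(L + mu) = (L - mu)/(L + mu) = 41/85 = 0.4824


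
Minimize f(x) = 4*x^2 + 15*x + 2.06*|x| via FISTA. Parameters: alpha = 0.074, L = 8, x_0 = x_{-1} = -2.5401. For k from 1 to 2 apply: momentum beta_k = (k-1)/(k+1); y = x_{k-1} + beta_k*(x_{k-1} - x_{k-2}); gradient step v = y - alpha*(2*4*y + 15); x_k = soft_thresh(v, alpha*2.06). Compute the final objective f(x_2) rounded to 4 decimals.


FISTA on f(x) = 4*x^2 + 15*x + 2.06*|x|
L = 8, alpha = 0.074
Iteration 1: beta = 0.0, y = -2.5401 + 0.0*(-2.5401 + 2.5401) = -2.5401
  grad(y) = -5.3208, v = y - alpha*grad = -2.1464
  prox(v) = soft_thresh(-2.1464, 0.1524) = -1.9939
Iteration 2: beta = 0.3333, y = -1.9939 + 0.3333*(-1.9939 + 2.5401) = -1.8119
  grad(y) = 0.5051, v = y - alpha*grad = -1.8492
  prox(v) = soft_thresh(-1.8492, 0.1524) = -1.6968
f(x_2) = 4*(-1.6968)^2 + 15*(-1.6968) + 2.06*|-1.6968| = -10.4401


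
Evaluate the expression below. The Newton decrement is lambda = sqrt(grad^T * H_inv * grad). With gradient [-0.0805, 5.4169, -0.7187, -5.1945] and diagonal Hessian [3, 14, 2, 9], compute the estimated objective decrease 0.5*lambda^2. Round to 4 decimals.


Step 1: H is diagonal, so H^(-1) * g = [-0.0268, 0.3869, -0.3594, -0.5772].
Step 2: g^T H^(-1) g = sum_i g_i^2 / H_ii
  = (-0.0805)^2/3 + (5.4169)^2/14 + (-0.7187)^2/2 + (-5.1945)^2/9
  = 0.0022 + 2.0959 + 0.2583 + 2.9981 = 5.3544
Step 3: Objective decrease = 0.5 * g^T H^(-1) g = 2.6772


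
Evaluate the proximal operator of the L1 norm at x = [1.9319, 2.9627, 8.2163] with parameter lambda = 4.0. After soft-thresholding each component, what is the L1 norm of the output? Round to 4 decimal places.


Soft-thresholding with lambda = 4.0:
prox(1.9319) = sign(1.9319)*max(|1.9319| - 4.0, 0) = 0.0
prox(2.9627) = sign(2.9627)*max(|2.9627| - 4.0, 0) = 0.0
prox(8.2163) = sign(8.2163)*max(|8.2163| - 4.0, 0) = 4.2163
prox(x) = [0.0, 0.0, 4.2163]
||prox(x)||_1 = 0.0 + 0.0 + 4.2163 = 4.2163


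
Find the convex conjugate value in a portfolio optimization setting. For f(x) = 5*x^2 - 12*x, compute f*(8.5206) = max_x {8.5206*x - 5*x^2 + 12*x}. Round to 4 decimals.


f*(y) = sup_x {y*x - a*x^2 - b*x} = sup_x {(y-b)*x - a*x^2}
FOC: (y - b) - 2a*x = 0 => x* = (y - b)/(2a)
x* = (8.5206 + 12)/(2*5) = 2.0521
f*(8.5206) = (y-b)^2/(4a) = (8.5206 + 12)^2/(4*5)
= 421.095/20 = 21.0548


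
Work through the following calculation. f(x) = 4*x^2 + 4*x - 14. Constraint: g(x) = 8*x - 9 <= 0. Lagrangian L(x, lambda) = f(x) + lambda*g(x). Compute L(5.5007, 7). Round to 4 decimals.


Step 1: Evaluate f(x).
f(5.5007) = 4*5.5007^2 + 4*5.5007 - 14 = 129.0336
Step 2: Evaluate g(x).
g(5.5007) = 8*5.5007 - 9 = 35.0056
Step 3: Compute Lagrangian.
L = 129.0336 + 7*35.0056 = 374.0728


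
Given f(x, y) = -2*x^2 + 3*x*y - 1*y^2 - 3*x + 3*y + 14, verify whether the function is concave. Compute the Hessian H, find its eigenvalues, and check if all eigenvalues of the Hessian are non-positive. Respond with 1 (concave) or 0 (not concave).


The Hessian of f(x,y) = -2*x^2 + 3*x*y - 1*y^2 - 3*x + 3*y + 14 is:
H = [[-4, 3], [3, -2]]
Trace = -4 - 2 = -6
Determinant = -4*-2 - (3)^2 = -1
Discriminant = (-6)^2 - 4*-1 = 40.0
Eigenvalues: lambda_1 = -6.1623, lambda_2 = 0.1623
The function is not concave.

0


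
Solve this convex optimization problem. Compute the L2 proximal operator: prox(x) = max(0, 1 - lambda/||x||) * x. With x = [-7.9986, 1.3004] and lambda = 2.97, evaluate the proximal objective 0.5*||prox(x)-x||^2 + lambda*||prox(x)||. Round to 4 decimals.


Step 1: Compute ||x||.
||x|| = 8.1036
Step 2: Compute scaling factor.
scale = max(0, 1 - 2.97/8.1036) = 0.6335
Step 3: prox(x) = [-5.0671, 0.8238]
||prox(x)|| = 5.1336
Step 4: Proximal objective.
0.5*||prox-x||^2 = 4.4105
lambda*||prox|| = 15.2468
Total = 19.6573


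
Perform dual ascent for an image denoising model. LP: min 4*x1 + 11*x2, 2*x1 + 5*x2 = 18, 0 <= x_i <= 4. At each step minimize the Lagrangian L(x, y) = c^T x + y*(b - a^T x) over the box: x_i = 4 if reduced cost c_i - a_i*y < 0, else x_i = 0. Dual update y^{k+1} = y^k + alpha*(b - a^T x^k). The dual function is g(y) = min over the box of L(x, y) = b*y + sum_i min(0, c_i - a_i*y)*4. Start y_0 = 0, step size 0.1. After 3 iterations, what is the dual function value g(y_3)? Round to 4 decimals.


Dual ascent for LP: min 4*x1 + 11*x2, 2*x1 + 5*x2 = 18, 0 <= x_i <= 4
Step 1: y^k = 0.0, reduced costs: (4.0, 11.0)
  x^k = (0.0, 0.0), subgradient = b - a^T x = 18.0
  y^{k+1} = 0.0 + 0.1*18.0 = 1.8
Step 2: y^k = 1.8, reduced costs: (0.4, 2.0)
  x^k = (0.0, 0.0), subgradient = b - a^T x = 18.0
  y^{k+1} = 1.8 + 0.1*18.0 = 3.6
Step 3: y^k = 3.6, reduced costs: (-3.2, -7.0)
  x^k = (4.0, 4.0), subgradient = b - a^T x = -10.0
  y^{k+1} = 3.6 + 0.1*-10.0 = 2.6
Dual objective at y_3 = 2.6: reduced costs (-1.2, -2.0), box minimizer x = (4.0, 4.0)
g(y_3) = b*y + (c1 - a1*y)*x1 + (c2 - a2*y)*x2 = 18*2.6 + (-1.2)*4.0 + (-2.0)*4.0 = 46.8 - 4.8 - 8.0 = 34.0


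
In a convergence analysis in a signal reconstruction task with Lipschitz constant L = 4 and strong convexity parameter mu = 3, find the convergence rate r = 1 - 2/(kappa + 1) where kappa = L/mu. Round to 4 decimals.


Step 1: Compute the condition number.
kappa = L/mu = 4/3 = 1.3333
Step 2: Compute the convergence rate.
r = 1 - 2/(kappa + 1) = 1 - 2*mu/(L + mu) = (L - mu)/(L + mu) = 1/7 = 0.1429


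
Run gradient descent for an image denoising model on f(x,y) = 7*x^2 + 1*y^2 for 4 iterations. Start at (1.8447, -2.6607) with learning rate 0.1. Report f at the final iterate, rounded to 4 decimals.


Gradient descent on f(x,y) = 7*x^2 + 1*y^2.
Starting point: (1.8447, -2.6607), alpha = 0.1
Step 1: grad_x = 2*7*1.8447 = 25.8258, grad_y = 2*1*-2.6607 = -5.3214
  x_1 = 1.8447 - 0.1*25.8258 = -0.7379
  y_1 = -2.6607 - 0.1*-5.3214 = -2.1286
Step 2: grad_x = 2*7*-0.7379 = -10.3303, grad_y = 2*1*-2.1286 = -4.2571
  x_2 = -0.7379 - 0.1*-10.3303 = 0.2952
  y_2 = -2.1286 - 0.1*-4.2571 = -1.7028
Step 3: grad_x = 2*7*0.2952 = 4.1321, grad_y = 2*1*-1.7028 = -3.4057
  x_3 = 0.2952 - 0.1*4.1321 = -0.1181
  y_3 = -1.7028 - 0.1*-3.4057 = -1.3623
Step 4: grad_x = 2*7*-0.1181 = -1.6529, grad_y = 2*1*-1.3623 = -2.7246
  x_4 = -0.1181 - 0.1*-1.6529 = 0.0472
  y_4 = -1.3623 - 0.1*-2.7246 = -1.0898
f(0.0472, -1.0898) = 7*0.0472^2 + 1*(-1.0898)^2 = 1.2033


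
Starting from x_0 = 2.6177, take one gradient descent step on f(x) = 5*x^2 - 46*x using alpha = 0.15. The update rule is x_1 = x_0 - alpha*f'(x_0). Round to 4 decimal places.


We compute the gradient at x_0 and apply the update.
f'(x) = 10*x - 46
f'(2.6177) = 10*2.6177 - 46 = -19.823
x_1 = 2.6177 - 0.15*-19.823 = 5.5912


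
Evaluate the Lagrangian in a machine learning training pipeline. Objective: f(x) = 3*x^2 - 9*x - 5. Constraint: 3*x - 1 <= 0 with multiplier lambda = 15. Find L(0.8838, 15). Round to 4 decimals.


Step 1: Evaluate f(x).
f(0.8838) = 3*0.8838^2 - 9*0.8838 - 5 = -10.6109
Step 2: Evaluate g(x).
g(0.8838) = 3*0.8838 - 1 = 1.6514
Step 3: Compute Lagrangian.
L = -10.6109 + 15*1.6514 = 14.1601


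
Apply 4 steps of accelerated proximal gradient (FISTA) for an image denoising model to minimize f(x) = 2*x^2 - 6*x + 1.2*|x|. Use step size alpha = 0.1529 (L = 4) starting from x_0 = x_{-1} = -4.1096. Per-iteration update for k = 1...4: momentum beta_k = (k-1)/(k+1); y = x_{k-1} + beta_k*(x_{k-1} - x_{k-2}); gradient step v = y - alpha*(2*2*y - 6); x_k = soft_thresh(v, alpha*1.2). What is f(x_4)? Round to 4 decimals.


FISTA on f(x) = 2*x^2 - 6*x + 1.2*|x|
L = 4, alpha = 0.1529
Iteration 1: beta = 0.0, y = -4.1096 + 0.0*(-4.1096 + 4.1096) = -4.1096
  grad(y) = -22.4384, v = y - alpha*grad = -0.6788
  prox(v) = soft_thresh(-0.6788, 0.1835) = -0.4953
Iteration 2: beta = 0.3333, y = -0.4953 + 0.3333*(-0.4953 + 4.1096) = 0.7095
  grad(y) = -3.1621, v = y - alpha*grad = 1.193
  prox(v) = soft_thresh(1.193, 0.1835) = 1.0095
Iteration 3: beta = 0.5, y = 1.0095 + 0.5*(1.0095 + 0.4953) = 1.7619
  grad(y) = 1.0475, v = y - alpha*grad = 1.6017
  prox(v) = soft_thresh(1.6017, 0.1835) = 1.4182
Iteration 4: beta = 0.6, y = 1.4182 + 0.6*(1.4182 - 1.0095) = 1.6635
  grad(y) = 0.6539, v = y - alpha*grad = 1.5635
  prox(v) = soft_thresh(1.5635, 0.1835) = 1.38
f(x_4) = 2*1.38^2 - 6*1.38 + 1.2*|1.38| = -2.8152


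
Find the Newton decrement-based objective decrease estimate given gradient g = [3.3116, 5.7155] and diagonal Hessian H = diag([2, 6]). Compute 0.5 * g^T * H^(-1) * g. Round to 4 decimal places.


Step 1: H is diagonal, so H^(-1) * g = [1.6558, 0.9526].
Step 2: g^T H^(-1) g = sum_i g_i^2 / H_ii
  = (3.3116)^2/2 + (5.7155)^2/6
  = 5.4833 + 5.4445 = 10.9278
Step 3: Objective decrease = 0.5 * g^T H^(-1) g = 5.4639


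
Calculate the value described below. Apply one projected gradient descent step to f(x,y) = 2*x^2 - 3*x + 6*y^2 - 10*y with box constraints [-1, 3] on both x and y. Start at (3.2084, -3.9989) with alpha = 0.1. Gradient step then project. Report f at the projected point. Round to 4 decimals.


Step 1: Compute gradient at (3.2084, -3.9989).
grad_x = 2*2*3.2084 - 3 = 9.8336
grad_y = 2*6*-3.9989 - 10 = -57.9868
Step 2: Gradient step.
x_raw = 3.2084 - 0.1*9.8336 = 2.225
y_raw = -3.9989 - 0.1*-57.9868 = 1.7998
Step 3: Project onto [-1, 3].
x_proj = clip(2.225) = 2.225
y_proj = clip(1.7998) = 1.7998
Step 4: Evaluate f.
f(2.225, 1.7998) = 4.6639


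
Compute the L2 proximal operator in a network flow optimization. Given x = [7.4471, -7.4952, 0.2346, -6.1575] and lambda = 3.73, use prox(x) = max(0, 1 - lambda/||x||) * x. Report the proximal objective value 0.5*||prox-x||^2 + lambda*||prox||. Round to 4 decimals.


Step 1: Compute ||x||.
||x|| = 12.2314
Step 2: Compute scaling factor.
scale = max(0, 1 - 3.73/12.2314) = 0.695
Step 3: prox(x) = [5.1761, -5.2095, 0.1631, -4.2798]
||prox(x)|| = 8.5014
Step 4: Proximal objective.
0.5*||prox-x||^2 = 6.9565
lambda*||prox|| = 31.7102
Total = 38.6667


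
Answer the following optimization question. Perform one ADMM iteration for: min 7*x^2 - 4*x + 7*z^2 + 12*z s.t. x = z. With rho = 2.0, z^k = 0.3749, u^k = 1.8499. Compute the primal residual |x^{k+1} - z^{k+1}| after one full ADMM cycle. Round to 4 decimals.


ADMM iteration with rho = 2.0, z^k = 0.3749, u^k = 1.8499
Step 1: x-update.
Minimize 7*x^2 - 4*x + (2.0/2)*(x - 0.3749 + 1.8499)^2
FOC: (2*7 + 2.0)*x = 4 + 2.0*(0.3749 - 1.8499)
x^{k+1} = 0.0656
Step 2: z-update.
Minimize 7*z^2 + 12*z + (2.0/2)*(0.0656 - z + 1.8499)^2
FOC: (2*7 + 2.0)*z = -12 + 2.0*(0.0656 + 1.8499)
z^{k+1} = -0.5106
Step 3: u-update.
u^{k+1} = 1.8499 + 0.0656 + 0.5106 = 2.4261
Step 4: Primal residual = |0.0656 + 0.5106| = 0.5762


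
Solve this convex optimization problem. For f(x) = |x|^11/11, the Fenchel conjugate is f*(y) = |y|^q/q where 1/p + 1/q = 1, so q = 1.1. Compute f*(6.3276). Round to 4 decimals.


The conjugate exponent q satisfies 1/p + 1/q = 1.
p = 11, so q = 11/(11 - 1) = 1.1
|y|^q = 6.3276^1.1 = 7.6096
f*(6.3276) = 7.6096 / 1.1 = 6.9178


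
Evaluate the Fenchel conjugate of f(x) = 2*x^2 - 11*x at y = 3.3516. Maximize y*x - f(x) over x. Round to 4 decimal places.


f*(y) = sup_x {y*x - a*x^2 - b*x} = sup_x {(y-b)*x - a*x^2}
FOC: (y - b) - 2a*x = 0 => x* = (y - b)/(2a)
x* = (3.3516 + 11)/(2*2) = 3.5879
f*(3.3516) = (y-b)^2/(4a) = (3.3516 + 11)^2/(4*2)
= 205.9684/8 = 25.7461


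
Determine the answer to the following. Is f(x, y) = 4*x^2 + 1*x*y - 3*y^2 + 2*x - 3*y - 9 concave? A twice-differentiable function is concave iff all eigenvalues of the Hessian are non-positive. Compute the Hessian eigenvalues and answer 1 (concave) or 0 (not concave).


The Hessian of f(x,y) = 4*x^2 + 1*x*y - 3*y^2 + 2*x - 3*y - 9 is:
H = [[8, 1], [1, -6]]
Trace = 8 - 6 = 2
Determinant = 8*-6 - (1)^2 = -49
Discriminant = (2)^2 - 4*-49 = 200.0
Eigenvalues: lambda_1 = -6.0711, lambda_2 = 8.0711
The function is not concave.

0


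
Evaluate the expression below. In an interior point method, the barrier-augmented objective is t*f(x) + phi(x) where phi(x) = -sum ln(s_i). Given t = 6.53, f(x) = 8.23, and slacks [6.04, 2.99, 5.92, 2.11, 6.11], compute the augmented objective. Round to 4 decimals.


Step 1: Compute log-barrier.
ln values: [1.7984, 1.0953, 1.7783, 0.7467, 1.8099]
phi = -(1.7984 + 1.0953 + 1.7783 + 0.7467 + 1.8099) = -7.2286
Step 2: Compute augmented objective.
t*f(x) = 6.53*8.23 = 53.7419
Total = 53.7419 - 7.2286 = 46.5133


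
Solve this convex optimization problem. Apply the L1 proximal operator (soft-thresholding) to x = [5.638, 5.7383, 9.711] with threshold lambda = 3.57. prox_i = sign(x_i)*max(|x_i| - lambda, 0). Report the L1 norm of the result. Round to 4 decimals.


Soft-thresholding with lambda = 3.57:
prox(5.638) = sign(5.638)*max(|5.638| - 3.57, 0) = 2.068
prox(5.7383) = sign(5.7383)*max(|5.7383| - 3.57, 0) = 2.1683
prox(9.711) = sign(9.711)*max(|9.711| - 3.57, 0) = 6.141
prox(x) = [2.068, 2.1683, 6.141]
||prox(x)||_1 = 2.068 + 2.1683 + 6.141 = 10.3773


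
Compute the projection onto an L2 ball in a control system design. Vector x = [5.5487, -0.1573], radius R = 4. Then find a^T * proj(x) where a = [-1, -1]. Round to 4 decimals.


Step 1: Compute ||x|| (intermediates to 6 decimals).
||x|| = sqrt(5.5487^2 + (-0.1573)^2) = 5.550929
Step 2: Project.
Since ||x|| > R, scale = R/||x|| = 4/5.550929 = 0.7206, proj(x) = scale * x
proj(x) = [3.998393, -0.11335]
Step 3: Dot product.
a^T * proj(x) = -1*3.998393 - 1*(-0.11335) = -3.885


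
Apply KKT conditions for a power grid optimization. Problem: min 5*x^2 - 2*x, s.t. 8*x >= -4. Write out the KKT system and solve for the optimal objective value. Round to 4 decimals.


Step 1: Try lambda = 0 (constraint inactive).
Stationarity: 2*5*x - 2 = 0
x* = 2/(2*5) = 0.2
Check constraint: 8*0.2 = 1.6 >= -4 -- satisfied.
Step 2: Compute optimal value.
f(x*) = 5*0.2^2 - 2*0.2 = -0.2


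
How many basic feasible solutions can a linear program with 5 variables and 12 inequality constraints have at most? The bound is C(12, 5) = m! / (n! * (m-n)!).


Each vertex corresponds to some choice of n active constraints out of m, so the number of vertices is at most C(m, n) = m! / (n!(m-n)!).
m = 12, n = 5
Numerator: 12 * 11 * 10 * 9 * 8
Denominator: 5! = 120
C(12, 5) = 792


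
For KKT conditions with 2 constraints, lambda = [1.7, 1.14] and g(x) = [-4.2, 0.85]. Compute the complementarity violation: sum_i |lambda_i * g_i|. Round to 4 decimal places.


KKT complementary slackness check:
lambda_1 * g_1 = 1.7 * -4.2 = -7.14
lambda_2 * g_2 = 1.14 * 0.85 = 0.969
Total violation = 7.14 + 0.969 = 8.109


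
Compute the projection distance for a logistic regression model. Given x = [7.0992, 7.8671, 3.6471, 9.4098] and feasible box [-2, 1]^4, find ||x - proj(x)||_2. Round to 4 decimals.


Project each component onto [-2, 1].
clip(7.0992) = 1.0, clip(7.8671) = 1.0, clip(3.6471) = 1.0, clip(9.4098) = 1.0
Projection = [1.0, 1.0, 1.0, 1.0]
Squared diffs: [37.2002, 47.1571, 7.0071, 70.7247]
Distance = sqrt(162.0891) = 12.7314


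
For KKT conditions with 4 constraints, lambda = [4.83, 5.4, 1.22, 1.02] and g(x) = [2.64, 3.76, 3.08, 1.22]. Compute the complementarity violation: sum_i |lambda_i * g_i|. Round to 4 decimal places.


KKT complementary slackness check:
lambda_1 * g_1 = 4.83 * 2.64 = 12.7512
lambda_2 * g_2 = 5.4 * 3.76 = 20.304
lambda_3 * g_3 = 1.22 * 3.08 = 3.7576
lambda_4 * g_4 = 1.02 * 1.22 = 1.2444
Total violation = 12.7512 + 20.304 + 3.7576 + 1.2444 = 38.0572


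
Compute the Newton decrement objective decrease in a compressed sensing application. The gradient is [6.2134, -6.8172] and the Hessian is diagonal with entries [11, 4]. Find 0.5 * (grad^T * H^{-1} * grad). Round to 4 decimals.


Step 1: H is diagonal, so H^(-1) * g = [0.5649, -1.7043].
Step 2: g^T H^(-1) g = sum_i g_i^2 / H_ii
  = (6.2134)^2/11 + (-6.8172)^2/4
  = 3.5097 + 11.6186 = 15.1282
Step 3: Objective decrease = 0.5 * g^T H^(-1) g = 7.5641


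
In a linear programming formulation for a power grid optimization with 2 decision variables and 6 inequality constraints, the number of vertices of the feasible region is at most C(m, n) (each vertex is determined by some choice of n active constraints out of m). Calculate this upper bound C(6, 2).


Each vertex corresponds to some choice of n active constraints out of m, so the number of vertices is at most C(m, n) = m! / (n!(m-n)!).
m = 6, n = 2
Numerator: 6 * 5
Denominator: 2! = 2
C(6, 2) = 15


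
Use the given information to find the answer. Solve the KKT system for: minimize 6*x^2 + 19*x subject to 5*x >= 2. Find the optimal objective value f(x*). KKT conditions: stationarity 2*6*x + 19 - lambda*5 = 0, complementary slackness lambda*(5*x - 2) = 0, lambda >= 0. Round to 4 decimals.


Step 1: Try lambda = 0 (constraint inactive).
x_unc = -19/(2*6) = -1.5833
Check: 5*-1.5833 = -7.9165 < 2 -- violated!
Step 2: Constraint must be active: 5*x = 2
x* = 2/5 = 0.4
lambda = (2*6*0.4 + 19)/5 = 4.76
Step 3: Compute optimal value.
f(x*) = 6*0.4^2 + 19*0.4 = 8.56


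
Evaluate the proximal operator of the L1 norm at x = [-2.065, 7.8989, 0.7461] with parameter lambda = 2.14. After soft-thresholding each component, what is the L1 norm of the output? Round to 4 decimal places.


Soft-thresholding with lambda = 2.14:
prox(-2.065) = sign(-2.065)*max(|-2.065| - 2.14, 0) = 0.0
prox(7.8989) = sign(7.8989)*max(|7.8989| - 2.14, 0) = 5.7589
prox(0.7461) = sign(0.7461)*max(|0.7461| - 2.14, 0) = 0.0
prox(x) = [0.0, 5.7589, 0.0]
||prox(x)||_1 = 0.0 + 5.7589 + 0.0 = 5.7589


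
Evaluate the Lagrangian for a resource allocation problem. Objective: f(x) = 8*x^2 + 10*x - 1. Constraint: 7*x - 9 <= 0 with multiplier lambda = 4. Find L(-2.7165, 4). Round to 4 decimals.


Step 1: Evaluate f(x).
f(-2.7165) = 8*(-2.7165)^2 + 10*(-2.7165) - 1 = 30.87
Step 2: Evaluate g(x).
g(-2.7165) = 7*-2.7165 - 9 = -28.0155
Step 3: Compute Lagrangian.
L = 30.87 + 4*-28.0155 = -81.192


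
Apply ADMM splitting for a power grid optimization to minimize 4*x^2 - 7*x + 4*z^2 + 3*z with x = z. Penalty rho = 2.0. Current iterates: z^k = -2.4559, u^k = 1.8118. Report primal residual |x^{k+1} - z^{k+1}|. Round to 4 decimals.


ADMM iteration with rho = 2.0, z^k = -2.4559, u^k = 1.8118
Step 1: x-update.
Minimize 4*x^2 - 7*x + (2.0/2)*(x + 2.4559 + 1.8118)^2
FOC: (2*4 + 2.0)*x = 7 + 2.0*(-2.4559 - 1.8118)
x^{k+1} = -0.1535
Step 2: z-update.
Minimize 4*z^2 + 3*z + (2.0/2)*(-0.1535 - z + 1.8118)^2
FOC: (2*4 + 2.0)*z = -3 + 2.0*(-0.1535 + 1.8118)
z^{k+1} = 0.0317
Step 3: u-update.
u^{k+1} = 1.8118 - 0.1535 - 0.0317 = 1.6266
Step 4: Primal residual = |-0.1535 - 0.0317| = 0.1852


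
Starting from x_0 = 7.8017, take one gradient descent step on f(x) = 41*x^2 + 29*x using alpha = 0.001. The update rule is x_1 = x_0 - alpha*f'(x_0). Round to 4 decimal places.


We compute the gradient at x_0 and apply the update.
f'(x) = 82*x + 29
f'(7.8017) = 82*7.8017 + 29 = 668.7394
x_1 = 7.8017 - 0.001*668.7394 = 7.133


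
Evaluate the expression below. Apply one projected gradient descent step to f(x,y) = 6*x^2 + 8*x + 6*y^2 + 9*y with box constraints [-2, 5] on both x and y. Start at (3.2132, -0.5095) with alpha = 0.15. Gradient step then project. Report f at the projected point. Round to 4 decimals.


Step 1: Compute gradient at (3.2132, -0.5095).
grad_x = 2*6*3.2132 + 8 = 46.5584
grad_y = 2*6*-0.5095 + 9 = 2.886
Step 2: Gradient step.
x_raw = 3.2132 - 0.15*46.5584 = -3.7706
y_raw = -0.5095 - 0.15*2.886 = -0.9424
Step 3: Project onto [-2, 5].
x_proj = clip(-3.7706) = -2.0
y_proj = clip(-0.9424) = -0.9424
Step 4: Evaluate f.
f(-2.0, -0.9424) = 4.8471


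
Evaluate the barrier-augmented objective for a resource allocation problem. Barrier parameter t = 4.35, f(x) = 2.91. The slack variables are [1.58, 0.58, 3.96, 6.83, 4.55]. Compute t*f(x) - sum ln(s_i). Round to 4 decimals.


Step 1: Compute log-barrier.
ln values: [0.4574, -0.5447, 1.3762, 1.9213, 1.5151]
phi = -(0.4574 - 0.5447 + 1.3762 + 1.9213 + 1.5151) = -4.7254
Step 2: Compute augmented objective.
t*f(x) = 4.35*2.91 = 12.6585
Total = 12.6585 - 4.7254 = 7.9331


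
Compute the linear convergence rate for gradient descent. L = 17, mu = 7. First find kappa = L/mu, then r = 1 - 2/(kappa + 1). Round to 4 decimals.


Step 1: Compute the condition number.
kappa = L/mu = 17/7 = 2.4286
Step 2: Compute the convergence rate.
r = 1 - 2/(kappa + 1) = 1 - 2*mu/(L + mu) = (L - mu)/(L + mu) = 10/24 = 0.4167


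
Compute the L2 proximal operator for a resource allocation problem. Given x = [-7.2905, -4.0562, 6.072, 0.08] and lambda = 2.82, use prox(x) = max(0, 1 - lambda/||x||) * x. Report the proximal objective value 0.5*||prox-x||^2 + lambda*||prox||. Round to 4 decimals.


Step 1: Compute ||x||.
||x|| = 10.3189
Step 2: Compute scaling factor.
scale = max(0, 1 - 2.82/10.3189) = 0.7267
Step 3: prox(x) = [-5.2981, -2.9477, 4.4126, 0.0581]
||prox(x)|| = 7.4989
Step 4: Proximal objective.
0.5*||prox-x||^2 = 3.9762
lambda*||prox|| = 21.1469
Total = 25.1231


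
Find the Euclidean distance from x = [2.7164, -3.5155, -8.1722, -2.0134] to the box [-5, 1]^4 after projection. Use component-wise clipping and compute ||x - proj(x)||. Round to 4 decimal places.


Project each component onto [-5, 1].
clip(2.7164) = 1.0, clip(-3.5155) = -3.5155, clip(-8.1722) = -5.0, clip(-2.0134) = -2.0134
Projection = [1.0, -3.5155, -5.0, -2.0134]
Squared diffs: [2.946, 0.0, 10.0629, 0.0]
Distance = sqrt(13.0089) = 3.6068


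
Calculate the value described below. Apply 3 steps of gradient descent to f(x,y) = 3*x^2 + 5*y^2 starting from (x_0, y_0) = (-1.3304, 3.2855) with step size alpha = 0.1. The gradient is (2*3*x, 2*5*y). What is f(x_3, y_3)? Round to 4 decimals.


Gradient descent on f(x,y) = 3*x^2 + 5*y^2.
Starting point: (-1.3304, 3.2855), alpha = 0.1
Step 1: grad_x = 2*3*-1.3304 = -7.9824, grad_y = 2*5*3.2855 = 32.855
  x_1 = -1.3304 - 0.1*-7.9824 = -0.5322
  y_1 = 3.2855 - 0.1*32.855 = 0.0
Step 2: grad_x = 2*3*-0.5322 = -3.193, grad_y = 2*5*0.0 = 0.0
  x_2 = -0.5322 - 0.1*-3.193 = -0.2129
  y_2 = 0.0 - 0.1*0.0 = 0.0
Step 3: grad_x = 2*3*-0.2129 = -1.2772, grad_y = 2*5*0.0 = 0.0
  x_3 = -0.2129 - 0.1*-1.2772 = -0.0851
  y_3 = 0.0 - 0.1*0.0 = 0.0
f(-0.0851, 0.0) = 3*(-0.0851)^2 + 5*0.0^2 = 0.0217


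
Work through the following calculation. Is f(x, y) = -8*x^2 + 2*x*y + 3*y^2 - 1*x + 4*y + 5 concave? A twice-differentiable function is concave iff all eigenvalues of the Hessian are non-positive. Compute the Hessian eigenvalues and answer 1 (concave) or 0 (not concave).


The Hessian of f(x,y) = -8*x^2 + 2*x*y + 3*y^2 - 1*x + 4*y + 5 is:
H = [[-16, 2], [2, 6]]
Trace = -16 + 6 = -10
Determinant = -16*6 - (2)^2 = -100
Discriminant = (-10)^2 - 4*-100 = 500.0
Eigenvalues: lambda_1 = -16.1803, lambda_2 = 6.1803
The function is not concave.

0


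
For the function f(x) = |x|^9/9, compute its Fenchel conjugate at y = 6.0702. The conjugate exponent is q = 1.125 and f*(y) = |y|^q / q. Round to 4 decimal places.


The conjugate exponent q satisfies 1/p + 1/q = 1.
p = 9, so q = 9/(9 - 1) = 1.125
|y|^q = 6.0702^1.125 = 7.6051
f*(6.0702) = 7.6051 / 1.125 = 6.7601


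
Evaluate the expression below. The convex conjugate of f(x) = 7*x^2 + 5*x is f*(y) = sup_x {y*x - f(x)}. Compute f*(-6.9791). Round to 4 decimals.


f*(y) = sup_x {y*x - a*x^2 - b*x} = sup_x {(y-b)*x - a*x^2}
FOC: (y - b) - 2a*x = 0 => x* = (y - b)/(2a)
x* = (-6.9791 - 5)/(2*7) = -0.8557
f*(-6.9791) = (y-b)^2/(4a) = (-6.9791 - 5)^2/(4*7)
= 143.4988/28 = 5.125


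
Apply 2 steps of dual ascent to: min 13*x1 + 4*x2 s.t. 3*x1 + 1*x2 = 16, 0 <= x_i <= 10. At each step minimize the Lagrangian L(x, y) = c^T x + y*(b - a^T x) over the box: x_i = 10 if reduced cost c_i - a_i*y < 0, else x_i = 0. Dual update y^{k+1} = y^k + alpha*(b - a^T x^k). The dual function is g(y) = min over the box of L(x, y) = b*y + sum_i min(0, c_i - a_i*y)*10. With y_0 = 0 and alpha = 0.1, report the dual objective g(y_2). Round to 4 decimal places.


Dual ascent for LP: min 13*x1 + 4*x2, 3*x1 + 1*x2 = 16, 0 <= x_i <= 10
Step 1: y^k = 0.0, reduced costs: (13.0, 4.0)
  x^k = (0.0, 0.0), subgradient = b - a^T x = 16.0
  y^{k+1} = 0.0 + 0.1*16.0 = 1.6
Step 2: y^k = 1.6, reduced costs: (8.2, 2.4)
  x^k = (0.0, 0.0), subgradient = b - a^T x = 16.0
  y^{k+1} = 1.6 + 0.1*16.0 = 3.2
Dual objective at y_2 = 3.2: reduced costs (3.4, 0.8), box minimizer x = (0.0, 0.0)
g(y_2) = b*y + (c1 - a1*y)*x1 + (c2 - a2*y)*x2 = 16*3.2 + 3.4*0.0 + 0.8*0.0 = 51.2 + 0.0 + 0.0 = 51.2


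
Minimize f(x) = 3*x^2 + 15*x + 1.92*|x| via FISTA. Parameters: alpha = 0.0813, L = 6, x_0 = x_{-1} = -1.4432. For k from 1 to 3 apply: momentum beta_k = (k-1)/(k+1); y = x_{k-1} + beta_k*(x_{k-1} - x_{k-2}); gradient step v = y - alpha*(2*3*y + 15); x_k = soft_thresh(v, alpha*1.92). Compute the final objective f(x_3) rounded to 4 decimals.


FISTA on f(x) = 3*x^2 + 15*x + 1.92*|x|
L = 6, alpha = 0.0813
Iteration 1: beta = 0.0, y = -1.4432 + 0.0*(-1.4432 + 1.4432) = -1.4432
  grad(y) = 6.3408, v = y - alpha*grad = -1.9587
  prox(v) = soft_thresh(-1.9587, 0.1561) = -1.8026
Iteration 2: beta = 0.3333, y = -1.8026 + 0.3333*(-1.8026 + 1.4432) = -1.9224
  grad(y) = 3.4655, v = y - alpha*grad = -2.2042
  prox(v) = soft_thresh(-2.2042, 0.1561) = -2.0481
Iteration 3: beta = 0.5, y = -2.0481 + 0.5*(-2.0481 + 1.8026) = -2.1708
  grad(y) = 1.9752, v = y - alpha*grad = -2.3314
  prox(v) = soft_thresh(-2.3314, 0.1561) = -2.1753
f(x_3) = 3*(-2.1753)^2 + 15*(-2.1753) + 1.92*|-2.1753| = -14.2571


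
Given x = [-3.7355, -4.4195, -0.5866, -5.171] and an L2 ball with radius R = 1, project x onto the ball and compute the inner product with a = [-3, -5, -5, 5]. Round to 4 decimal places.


Step 1: Compute ||x|| (intermediates to 6 decimals).
||x|| = sqrt((-3.7355)^2 + (-4.4195)^2 + (-0.5866)^2 + (-5.171)^2) = 7.782627
Step 2: Project.
Since ||x|| > R, scale = R/||x|| = 1/7.782627 = 0.128491, proj(x) = scale * x
proj(x) = [-0.479978, -0.567866, -0.075373, -0.664427]
Step 3: Dot product.
a^T * proj(x) = -3*(-0.479978) - 5*(-0.567866) - 5*(-0.075373) + 5*(-0.664427) = 1.334


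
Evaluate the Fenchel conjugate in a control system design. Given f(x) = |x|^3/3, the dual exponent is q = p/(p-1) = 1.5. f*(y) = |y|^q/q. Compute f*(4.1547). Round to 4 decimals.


The conjugate exponent q satisfies 1/p + 1/q = 1.
p = 3, so q = 3/(3 - 1) = 1.5
|y|^q = 4.1547^1.5 = 8.4686
f*(4.1547) = 8.4686 / 1.5 = 5.6457


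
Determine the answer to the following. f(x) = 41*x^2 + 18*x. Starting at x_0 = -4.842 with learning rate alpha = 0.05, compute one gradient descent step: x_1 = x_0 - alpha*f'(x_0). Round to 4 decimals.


We compute the gradient at x_0 and apply the update.
f'(x) = 82*x + 18
f'(-4.842) = 82*-4.842 + 18 = -379.044
x_1 = -4.842 - 0.05*-379.044 = 14.1102


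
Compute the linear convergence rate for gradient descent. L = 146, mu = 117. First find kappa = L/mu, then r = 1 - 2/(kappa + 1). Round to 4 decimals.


Step 1: Compute the condition number.
kappa = L/mu = 146/117 = 1.2479
Step 2: Compute the convergence rate.
r = 1 - 2/(kappa + 1) = 1 - 2*mu/(L + mu) = (L - mu)/(L + mu) = 29/263 = 0.1103


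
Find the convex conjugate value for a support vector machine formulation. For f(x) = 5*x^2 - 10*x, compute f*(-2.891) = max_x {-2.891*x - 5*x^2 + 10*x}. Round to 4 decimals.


f*(y) = sup_x {y*x - a*x^2 - b*x} = sup_x {(y-b)*x - a*x^2}
FOC: (y - b) - 2a*x = 0 => x* = (y - b)/(2a)
x* = (-2.891 + 10)/(2*5) = 0.7109
f*(-2.891) = (y-b)^2/(4a) = (-2.891 + 10)^2/(4*5)
= 50.5379/20 = 2.5269


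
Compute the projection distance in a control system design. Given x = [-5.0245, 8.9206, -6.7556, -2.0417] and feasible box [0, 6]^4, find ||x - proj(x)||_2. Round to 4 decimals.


Project each component onto [0, 6].
clip(-5.0245) = 0.0, clip(8.9206) = 6.0, clip(-6.7556) = 0.0, clip(-2.0417) = 0.0
Projection = [0.0, 6.0, 0.0, 0.0]
Squared diffs: [25.2456, 8.5299, 45.6381, 4.1685]
Distance = sqrt(83.5821) = 9.1423


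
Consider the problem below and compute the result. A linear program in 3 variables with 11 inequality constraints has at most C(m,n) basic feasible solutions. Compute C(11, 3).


Each vertex corresponds to some choice of n active constraints out of m, so the number of vertices is at most C(m, n) = m! / (n!(m-n)!).
m = 11, n = 3
Numerator: 11 * 10 * 9
Denominator: 3! = 6
C(11, 3) = 165


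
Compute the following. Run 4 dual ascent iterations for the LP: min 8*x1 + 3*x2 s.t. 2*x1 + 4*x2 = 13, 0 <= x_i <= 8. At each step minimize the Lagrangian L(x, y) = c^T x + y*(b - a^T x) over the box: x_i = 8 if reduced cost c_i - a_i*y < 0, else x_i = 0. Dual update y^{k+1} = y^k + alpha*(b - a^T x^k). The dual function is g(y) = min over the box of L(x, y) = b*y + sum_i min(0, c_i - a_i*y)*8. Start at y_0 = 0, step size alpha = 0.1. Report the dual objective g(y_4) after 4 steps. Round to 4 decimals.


Dual ascent for LP: min 8*x1 + 3*x2, 2*x1 + 4*x2 = 13, 0 <= x_i <= 8
Step 1: y^k = 0.0, reduced costs: (8.0, 3.0)
  x^k = (0.0, 0.0), subgradient = b - a^T x = 13.0
  y^{k+1} = 0.0 + 0.1*13.0 = 1.3
Step 2: y^k = 1.3, reduced costs: (5.4, -2.2)
  x^k = (0.0, 8.0), subgradient = b - a^T x = -19.0
  y^{k+1} = 1.3 + 0.1*-19.0 = -0.6
Step 3: y^k = -0.6, reduced costs: (9.2, 5.4)
  x^k = (0.0, 0.0), subgradient = b - a^T x = 13.0
  y^{k+1} = -0.6 + 0.1*13.0 = 0.7
Step 4: y^k = 0.7, reduced costs: (6.6, 0.2)
  x^k = (0.0, 0.0), subgradient = b - a^T x = 13.0
  y^{k+1} = 0.7 + 0.1*13.0 = 2.0
Dual objective at y_4 = 2.0: reduced costs (4.0, -5.0), box minimizer x = (0.0, 8.0)
g(y_4) = b*y + (c1 - a1*y)*x1 + (c2 - a2*y)*x2 = 13*2.0 + 4.0*0.0 + (-5.0)*8.0 = 26.0 + 0.0 - 40.0 = -14.0


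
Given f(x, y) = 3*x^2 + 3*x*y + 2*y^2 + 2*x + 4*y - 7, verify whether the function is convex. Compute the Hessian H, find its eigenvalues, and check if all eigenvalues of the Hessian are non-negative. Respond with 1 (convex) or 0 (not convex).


The Hessian of f(x,y) = 3*x^2 + 3*x*y + 2*y^2 + 2*x + 4*y - 7 is:
H = [[6, 3], [3, 4]]
Trace = 6 + 4 = 10
Determinant = 6*4 - (3)^2 = 15
Discriminant = (10)^2 - 4*15 = 40.0
Eigenvalues: lambda_1 = 1.8377, lambda_2 = 8.1623
The function is convex.

1


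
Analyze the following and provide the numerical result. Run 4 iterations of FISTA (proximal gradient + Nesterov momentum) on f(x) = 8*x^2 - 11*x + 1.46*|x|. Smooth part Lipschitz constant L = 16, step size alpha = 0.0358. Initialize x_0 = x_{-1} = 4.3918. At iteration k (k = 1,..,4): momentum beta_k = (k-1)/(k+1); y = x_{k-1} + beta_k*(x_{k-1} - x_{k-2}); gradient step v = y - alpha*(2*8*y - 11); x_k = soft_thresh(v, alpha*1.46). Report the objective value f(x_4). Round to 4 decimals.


FISTA on f(x) = 8*x^2 - 11*x + 1.46*|x|
L = 16, alpha = 0.0358
Iteration 1: beta = 0.0, y = 4.3918 + 0.0*(4.3918 - 4.3918) = 4.3918
  grad(y) = 59.2688, v = y - alpha*grad = 2.27
  prox(v) = soft_thresh(2.27, 0.0523) = 2.2177
Iteration 2: beta = 0.3333, y = 2.2177 + 0.3333*(2.2177 - 4.3918) = 1.493
  grad(y) = 12.8882, v = y - alpha*grad = 1.0316
  prox(v) = soft_thresh(1.0316, 0.0523) = 0.9793
Iteration 3: beta = 0.5, y = 0.9793 + 0.5*(0.9793 - 2.2177) = 0.3602
  grad(y) = -5.2374, v = y - alpha*grad = 0.5477
  prox(v) = soft_thresh(0.5477, 0.0523) = 0.4954
Iteration 4: beta = 0.6, y = 0.4954 + 0.6*(0.4954 - 0.9793) = 0.205
  grad(y) = -7.7196, v = y - alpha*grad = 0.4814
  prox(v) = soft_thresh(0.4814, 0.0523) = 0.4291
f(x_4) = 8*0.4291^2 - 11*0.4291 + 1.46*|0.4291| = -2.6206


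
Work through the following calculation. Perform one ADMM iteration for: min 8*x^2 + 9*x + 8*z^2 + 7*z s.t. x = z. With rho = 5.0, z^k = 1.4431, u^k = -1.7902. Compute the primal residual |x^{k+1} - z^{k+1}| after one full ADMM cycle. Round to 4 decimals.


ADMM iteration with rho = 5.0, z^k = 1.4431, u^k = -1.7902
Step 1: x-update.
Minimize 8*x^2 + 9*x + (5.0/2)*(x - 1.4431 - 1.7902)^2
FOC: (2*8 + 5.0)*x = -9 + 5.0*(1.4431 + 1.7902)
x^{k+1} = 0.3413
Step 2: z-update.
Minimize 8*z^2 + 7*z + (5.0/2)*(0.3413 - z - 1.7902)^2
FOC: (2*8 + 5.0)*z = -7 + 5.0*(0.3413 - 1.7902)
z^{k+1} = -0.6783
Step 3: u-update.
u^{k+1} = -1.7902 + 0.3413 + 0.6783 = -0.7706
Step 4: Primal residual = |0.3413 + 0.6783| = 1.0196


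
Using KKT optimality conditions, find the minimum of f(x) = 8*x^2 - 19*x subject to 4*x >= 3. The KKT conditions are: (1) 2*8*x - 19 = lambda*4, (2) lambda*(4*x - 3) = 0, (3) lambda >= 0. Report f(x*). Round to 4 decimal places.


Step 1: Try lambda = 0 (constraint inactive).
Stationarity: 2*8*x - 19 = 0
x* = 19/(2*8) = 1.1875
Check constraint: 4*1.1875 = 4.75 >= 3 -- satisfied.
Step 2: Compute optimal value.
f(x*) = 8*1.1875^2 - 19*1.1875 = -11.2813
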